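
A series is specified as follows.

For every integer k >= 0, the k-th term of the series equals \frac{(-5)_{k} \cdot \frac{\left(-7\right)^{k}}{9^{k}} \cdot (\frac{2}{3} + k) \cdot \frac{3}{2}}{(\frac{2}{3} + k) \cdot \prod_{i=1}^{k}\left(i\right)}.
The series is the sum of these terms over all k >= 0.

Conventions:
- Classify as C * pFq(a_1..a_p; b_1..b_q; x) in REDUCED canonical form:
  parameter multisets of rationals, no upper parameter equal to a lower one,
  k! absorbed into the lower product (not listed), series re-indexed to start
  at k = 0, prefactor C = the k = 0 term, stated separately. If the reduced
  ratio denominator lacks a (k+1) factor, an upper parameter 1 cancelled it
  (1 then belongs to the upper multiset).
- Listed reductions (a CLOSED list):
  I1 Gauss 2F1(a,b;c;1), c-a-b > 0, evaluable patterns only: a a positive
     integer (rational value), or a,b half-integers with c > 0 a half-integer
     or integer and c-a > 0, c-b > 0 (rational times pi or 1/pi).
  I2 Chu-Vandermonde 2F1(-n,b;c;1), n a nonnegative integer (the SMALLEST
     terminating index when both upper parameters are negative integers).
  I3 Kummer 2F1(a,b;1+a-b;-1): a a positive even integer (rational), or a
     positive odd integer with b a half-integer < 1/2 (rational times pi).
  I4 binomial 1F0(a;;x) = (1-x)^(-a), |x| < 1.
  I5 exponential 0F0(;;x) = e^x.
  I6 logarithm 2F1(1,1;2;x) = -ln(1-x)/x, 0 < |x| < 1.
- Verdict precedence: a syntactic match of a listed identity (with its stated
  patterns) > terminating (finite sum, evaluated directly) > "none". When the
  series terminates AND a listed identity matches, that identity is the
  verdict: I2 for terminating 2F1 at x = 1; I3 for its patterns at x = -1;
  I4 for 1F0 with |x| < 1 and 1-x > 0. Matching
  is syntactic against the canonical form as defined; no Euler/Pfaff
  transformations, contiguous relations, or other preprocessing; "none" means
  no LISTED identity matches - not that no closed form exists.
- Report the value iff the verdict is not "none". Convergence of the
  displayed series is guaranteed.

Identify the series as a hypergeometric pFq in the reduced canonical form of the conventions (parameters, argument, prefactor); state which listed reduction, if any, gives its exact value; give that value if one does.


The tell: t_0 = \frac{3}{2} here, and the factor k + 2/3 cancels (top and bottom), leaving C = 3/2.
Term ratio: r(k) = -\frac{7}{9} * (k-5) / [(k+1)] ; factor over Q: parameters, x = -\frac{7}{9}, and C = \frac{3}{2}.

With C = \frac{3}{2}: the canonical form is 1F0(-5; -; -\frac{7}{9}). Verdict (x = -\frac{7}{9}): the binomial series (I4) applies (the 1F0 binomial series: exponent 5, x = -\frac{7}{9}). Value: \frac{524288}{19683}.


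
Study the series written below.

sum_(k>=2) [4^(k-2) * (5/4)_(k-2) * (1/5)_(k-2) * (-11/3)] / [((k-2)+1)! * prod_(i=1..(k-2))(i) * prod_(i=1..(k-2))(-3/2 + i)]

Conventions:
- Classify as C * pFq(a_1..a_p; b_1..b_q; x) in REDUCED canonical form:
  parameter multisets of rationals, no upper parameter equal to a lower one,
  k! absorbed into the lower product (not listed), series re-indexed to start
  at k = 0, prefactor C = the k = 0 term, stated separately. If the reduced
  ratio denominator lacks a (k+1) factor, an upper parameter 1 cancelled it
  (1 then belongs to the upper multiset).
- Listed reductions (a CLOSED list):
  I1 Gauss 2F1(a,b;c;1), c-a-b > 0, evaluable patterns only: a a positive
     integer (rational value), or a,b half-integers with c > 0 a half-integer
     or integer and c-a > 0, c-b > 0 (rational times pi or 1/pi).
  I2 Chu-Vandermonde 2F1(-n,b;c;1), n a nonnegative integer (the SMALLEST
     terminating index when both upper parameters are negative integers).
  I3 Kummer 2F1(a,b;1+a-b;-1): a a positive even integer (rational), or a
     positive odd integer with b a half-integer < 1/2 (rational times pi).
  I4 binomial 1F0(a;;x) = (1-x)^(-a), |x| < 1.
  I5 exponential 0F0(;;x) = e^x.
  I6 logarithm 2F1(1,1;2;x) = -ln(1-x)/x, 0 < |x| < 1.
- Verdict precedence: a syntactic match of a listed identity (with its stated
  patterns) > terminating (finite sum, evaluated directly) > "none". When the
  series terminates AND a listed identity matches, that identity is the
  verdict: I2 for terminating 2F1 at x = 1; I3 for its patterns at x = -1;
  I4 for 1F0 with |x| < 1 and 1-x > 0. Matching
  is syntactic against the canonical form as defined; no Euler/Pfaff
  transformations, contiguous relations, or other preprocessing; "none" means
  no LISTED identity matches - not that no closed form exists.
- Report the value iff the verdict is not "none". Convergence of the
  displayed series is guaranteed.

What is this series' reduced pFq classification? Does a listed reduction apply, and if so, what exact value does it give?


At argument 4: a 2F2 with upper {1/5, 5/4}, lower {-1/2, 2}, scaled by C = -11/3. Verdict: none - this 2F2 at x = 4 matches no listed pattern, and upper {1/5, 5/4} holds no stopper.

Structural cue: with t_0 = -11/3, the denominator's factorial ratio (C = -11/3, x = 4) is a lower Pochhammer.
Adjacent-term ratio: r(k) = 4 * (k+1/5) (k+5/4) / [(k-1/2) (k+2) (k+1)] - rational; roots negated = parameters, x = 4, C = -11/3.


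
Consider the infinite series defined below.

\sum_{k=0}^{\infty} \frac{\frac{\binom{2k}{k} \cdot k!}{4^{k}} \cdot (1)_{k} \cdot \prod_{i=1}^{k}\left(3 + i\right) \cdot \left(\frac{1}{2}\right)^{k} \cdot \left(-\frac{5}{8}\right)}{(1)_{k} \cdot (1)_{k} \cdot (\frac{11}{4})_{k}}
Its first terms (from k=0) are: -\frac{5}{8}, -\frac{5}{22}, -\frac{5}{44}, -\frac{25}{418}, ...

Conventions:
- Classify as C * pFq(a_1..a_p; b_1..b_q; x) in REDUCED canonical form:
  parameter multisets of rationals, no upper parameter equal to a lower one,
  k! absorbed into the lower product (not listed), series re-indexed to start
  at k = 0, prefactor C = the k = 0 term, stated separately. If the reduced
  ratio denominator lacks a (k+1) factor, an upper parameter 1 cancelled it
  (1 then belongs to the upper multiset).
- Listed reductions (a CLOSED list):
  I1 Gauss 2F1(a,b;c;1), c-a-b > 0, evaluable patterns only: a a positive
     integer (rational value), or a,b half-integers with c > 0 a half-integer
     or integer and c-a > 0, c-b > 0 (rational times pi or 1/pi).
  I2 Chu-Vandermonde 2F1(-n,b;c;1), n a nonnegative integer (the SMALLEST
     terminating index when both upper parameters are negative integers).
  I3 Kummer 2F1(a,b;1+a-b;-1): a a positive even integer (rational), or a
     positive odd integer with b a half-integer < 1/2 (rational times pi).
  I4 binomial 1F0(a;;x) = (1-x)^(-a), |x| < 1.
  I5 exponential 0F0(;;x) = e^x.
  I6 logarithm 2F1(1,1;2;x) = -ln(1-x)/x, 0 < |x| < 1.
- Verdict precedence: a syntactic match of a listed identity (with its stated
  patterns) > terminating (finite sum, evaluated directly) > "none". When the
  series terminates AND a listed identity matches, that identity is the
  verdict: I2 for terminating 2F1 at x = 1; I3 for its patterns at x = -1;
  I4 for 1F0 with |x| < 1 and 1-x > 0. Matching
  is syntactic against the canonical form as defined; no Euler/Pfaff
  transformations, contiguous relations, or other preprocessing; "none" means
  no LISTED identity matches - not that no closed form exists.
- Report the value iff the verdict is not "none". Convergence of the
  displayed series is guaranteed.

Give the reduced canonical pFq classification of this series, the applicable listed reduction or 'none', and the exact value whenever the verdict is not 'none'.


Reduced: x = \frac{1}{2}, 2F1, upper = {\frac{1}{2}, 4}, lower = {\frac{11}{4}}, C = -\frac{5}{8}. Verdict: none. Every listed pattern misses the 2F1 form at \frac{1}{2}, upper {\frac{1}{2}, 4}.

The tell: t_0 = -\frac{5}{8} here, and the running product (C = -5/8) telescopes to a rising factorial.
Adjacent-term ratio: r(k) = \frac{1}{2} * (k+\frac{1}{2}) (k+4) / [(k+\frac{11}{4}) (k+1)] - rational in k, leading ratio \frac{1}{2}; with t_0 = -\frac{5}{8}, classification follows.


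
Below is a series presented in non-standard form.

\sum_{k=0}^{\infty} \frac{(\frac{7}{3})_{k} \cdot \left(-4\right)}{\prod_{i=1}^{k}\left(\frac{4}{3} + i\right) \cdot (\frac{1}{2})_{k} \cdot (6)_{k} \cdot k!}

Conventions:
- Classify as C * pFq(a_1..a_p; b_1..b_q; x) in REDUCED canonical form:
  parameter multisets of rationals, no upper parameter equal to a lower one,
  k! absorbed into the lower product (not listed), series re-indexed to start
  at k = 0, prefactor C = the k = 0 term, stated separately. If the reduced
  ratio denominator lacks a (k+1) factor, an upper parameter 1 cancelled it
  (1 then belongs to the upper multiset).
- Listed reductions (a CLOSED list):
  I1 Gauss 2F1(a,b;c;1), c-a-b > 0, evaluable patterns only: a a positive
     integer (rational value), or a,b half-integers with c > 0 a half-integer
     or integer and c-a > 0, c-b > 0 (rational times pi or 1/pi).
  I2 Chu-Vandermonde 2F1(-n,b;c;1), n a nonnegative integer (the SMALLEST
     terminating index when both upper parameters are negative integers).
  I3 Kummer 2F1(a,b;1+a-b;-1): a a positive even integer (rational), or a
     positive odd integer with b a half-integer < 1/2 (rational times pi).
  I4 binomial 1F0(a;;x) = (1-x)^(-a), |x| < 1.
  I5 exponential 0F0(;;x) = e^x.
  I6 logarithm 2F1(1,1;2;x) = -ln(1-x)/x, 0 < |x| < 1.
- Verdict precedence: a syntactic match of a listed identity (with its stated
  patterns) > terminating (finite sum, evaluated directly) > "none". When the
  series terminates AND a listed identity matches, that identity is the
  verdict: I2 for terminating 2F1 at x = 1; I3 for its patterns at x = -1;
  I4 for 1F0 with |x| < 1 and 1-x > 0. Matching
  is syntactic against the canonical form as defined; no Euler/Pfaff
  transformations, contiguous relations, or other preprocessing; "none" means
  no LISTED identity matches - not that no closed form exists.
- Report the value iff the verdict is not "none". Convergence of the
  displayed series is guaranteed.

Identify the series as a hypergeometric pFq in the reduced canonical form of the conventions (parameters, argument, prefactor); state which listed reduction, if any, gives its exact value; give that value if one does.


Prefactor -4, argument 1: 0F2 with upper {-} over lower {\frac{1}{2}, 6}. Verdict: none. No listed pattern accepts 0F2(-; \frac{1}{2}, 6; 1).

Key step: t_0 being -4, the parameter 7/3 appears in both the upper and lower lists and cancels.
Ratio: r(k) = 1 * 1 / [(k+\frac{1}{2}) (k+6) (k+1)] - rational in k. x = 1; t_0 = -4; negate the roots.


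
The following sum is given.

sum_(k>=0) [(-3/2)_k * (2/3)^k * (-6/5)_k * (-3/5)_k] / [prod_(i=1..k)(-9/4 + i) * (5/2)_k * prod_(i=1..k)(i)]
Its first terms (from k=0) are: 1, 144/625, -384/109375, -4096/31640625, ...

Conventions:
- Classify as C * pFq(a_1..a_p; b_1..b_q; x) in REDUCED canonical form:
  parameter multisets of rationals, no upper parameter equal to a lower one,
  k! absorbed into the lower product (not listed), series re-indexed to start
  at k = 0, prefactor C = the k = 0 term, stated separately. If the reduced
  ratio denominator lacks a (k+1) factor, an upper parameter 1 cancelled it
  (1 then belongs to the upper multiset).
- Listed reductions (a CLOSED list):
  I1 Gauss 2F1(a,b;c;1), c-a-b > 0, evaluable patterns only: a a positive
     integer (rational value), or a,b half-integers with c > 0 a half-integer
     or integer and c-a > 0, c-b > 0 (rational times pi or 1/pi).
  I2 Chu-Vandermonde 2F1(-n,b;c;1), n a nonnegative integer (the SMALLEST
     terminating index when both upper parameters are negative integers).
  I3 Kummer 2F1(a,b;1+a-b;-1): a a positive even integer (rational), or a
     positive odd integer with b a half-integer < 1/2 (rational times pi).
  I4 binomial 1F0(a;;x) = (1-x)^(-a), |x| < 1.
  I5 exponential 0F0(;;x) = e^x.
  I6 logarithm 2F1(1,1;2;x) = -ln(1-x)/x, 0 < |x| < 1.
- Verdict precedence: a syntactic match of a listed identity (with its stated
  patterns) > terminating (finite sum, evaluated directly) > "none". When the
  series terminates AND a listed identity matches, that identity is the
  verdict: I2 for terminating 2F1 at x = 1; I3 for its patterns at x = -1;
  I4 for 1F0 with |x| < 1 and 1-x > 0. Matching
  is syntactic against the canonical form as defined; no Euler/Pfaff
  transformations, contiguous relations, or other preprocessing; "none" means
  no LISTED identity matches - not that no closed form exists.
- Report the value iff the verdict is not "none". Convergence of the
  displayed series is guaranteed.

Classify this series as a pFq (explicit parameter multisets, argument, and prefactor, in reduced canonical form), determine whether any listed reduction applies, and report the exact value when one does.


The tell: t_0 being 1, the lower running product (C = 1, x = 2/3) is a rising factorial.
Term ratio: r(k) = (2/3) * (k-3/2) (k-6/5) (k-3/5) / [(k-5/4) (k+5/2) (k+1)] ; factor over Q: parameters, x = (2/3), and C = 1.

Prefactor 1, argument 2/3: 3F2 with upper {-3/2, -6/5, -3/5} over lower {-5/4, 5/2}. Verdict: none. Every listed pattern misses the 3F2 form at 2/3, upper {-3/2, -6/5, -3/5}.


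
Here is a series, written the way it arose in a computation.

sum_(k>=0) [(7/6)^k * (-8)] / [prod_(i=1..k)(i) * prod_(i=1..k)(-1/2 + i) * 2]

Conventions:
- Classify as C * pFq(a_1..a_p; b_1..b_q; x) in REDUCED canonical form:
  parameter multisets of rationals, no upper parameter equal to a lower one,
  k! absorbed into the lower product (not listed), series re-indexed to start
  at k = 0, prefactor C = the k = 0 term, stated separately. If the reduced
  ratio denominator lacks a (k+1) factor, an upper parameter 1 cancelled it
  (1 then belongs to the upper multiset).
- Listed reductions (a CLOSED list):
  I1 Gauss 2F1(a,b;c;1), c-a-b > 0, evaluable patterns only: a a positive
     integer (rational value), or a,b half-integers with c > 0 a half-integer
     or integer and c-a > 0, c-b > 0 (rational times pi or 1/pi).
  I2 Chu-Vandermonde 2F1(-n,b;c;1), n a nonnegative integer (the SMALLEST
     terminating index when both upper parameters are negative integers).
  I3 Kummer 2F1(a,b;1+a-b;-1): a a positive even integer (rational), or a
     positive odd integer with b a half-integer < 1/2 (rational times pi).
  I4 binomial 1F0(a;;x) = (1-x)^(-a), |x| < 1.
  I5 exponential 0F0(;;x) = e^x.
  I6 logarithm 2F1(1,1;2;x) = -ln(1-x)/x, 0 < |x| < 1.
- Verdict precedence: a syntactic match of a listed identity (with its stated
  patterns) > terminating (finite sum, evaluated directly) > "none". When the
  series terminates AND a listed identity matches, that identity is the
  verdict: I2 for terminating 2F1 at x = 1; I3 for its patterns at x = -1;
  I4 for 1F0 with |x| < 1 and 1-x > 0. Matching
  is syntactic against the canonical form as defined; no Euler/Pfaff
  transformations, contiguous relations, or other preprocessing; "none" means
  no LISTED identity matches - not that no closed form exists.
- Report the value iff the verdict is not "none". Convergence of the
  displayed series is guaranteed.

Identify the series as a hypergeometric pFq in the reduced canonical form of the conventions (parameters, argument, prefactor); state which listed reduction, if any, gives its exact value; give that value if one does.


Reduced: x = 7/6, 0F1, upper = {-}, lower = {1/2}, C = -4. Verdict: none. A 0F1 with upper {-} fits none of I1-I6 at x = 7/6; the sum runs forever.

The tell: t_0 being -4, the lower running product (prefactor -4) is a rising factorial.
Consecutive-term ratio: r(k) = (7/6) * 1 / [(k+1/2) (k+1)] - poly over poly, x = (7/6) from leading terms; C = -4 at k = 0.


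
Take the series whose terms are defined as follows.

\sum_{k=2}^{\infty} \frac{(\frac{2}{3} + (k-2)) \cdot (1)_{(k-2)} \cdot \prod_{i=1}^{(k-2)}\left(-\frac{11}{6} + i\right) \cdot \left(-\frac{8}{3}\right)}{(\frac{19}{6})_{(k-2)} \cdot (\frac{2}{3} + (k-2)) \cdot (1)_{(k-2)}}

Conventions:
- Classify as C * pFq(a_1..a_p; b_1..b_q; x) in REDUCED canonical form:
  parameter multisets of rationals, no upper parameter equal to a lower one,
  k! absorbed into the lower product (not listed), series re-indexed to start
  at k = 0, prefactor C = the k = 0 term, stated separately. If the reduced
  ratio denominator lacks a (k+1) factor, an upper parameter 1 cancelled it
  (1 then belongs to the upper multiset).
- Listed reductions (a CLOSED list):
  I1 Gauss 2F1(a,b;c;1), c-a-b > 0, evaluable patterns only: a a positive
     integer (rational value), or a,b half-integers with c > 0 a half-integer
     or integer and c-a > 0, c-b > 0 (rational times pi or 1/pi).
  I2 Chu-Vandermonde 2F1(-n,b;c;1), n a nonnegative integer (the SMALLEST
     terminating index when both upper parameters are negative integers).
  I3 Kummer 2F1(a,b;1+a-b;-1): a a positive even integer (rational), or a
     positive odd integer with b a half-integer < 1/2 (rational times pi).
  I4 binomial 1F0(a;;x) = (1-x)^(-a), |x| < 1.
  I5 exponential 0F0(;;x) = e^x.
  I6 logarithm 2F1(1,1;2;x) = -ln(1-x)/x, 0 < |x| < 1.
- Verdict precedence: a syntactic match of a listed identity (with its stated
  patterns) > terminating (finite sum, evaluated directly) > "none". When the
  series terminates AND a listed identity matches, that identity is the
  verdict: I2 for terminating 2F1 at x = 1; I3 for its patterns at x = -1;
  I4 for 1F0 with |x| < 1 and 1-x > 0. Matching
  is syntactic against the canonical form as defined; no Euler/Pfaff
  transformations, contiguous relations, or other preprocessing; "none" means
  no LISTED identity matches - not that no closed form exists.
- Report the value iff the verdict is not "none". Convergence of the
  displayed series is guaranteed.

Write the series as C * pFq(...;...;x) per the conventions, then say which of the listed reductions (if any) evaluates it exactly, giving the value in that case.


First insight: t_0 = -\frac{8}{3} here, and the factor k + 2/3 cancels (top and bottom), leaving C = -8/3.
Step ratio: r(k) = 1 * (k-\frac{5}{6}) (k+1) / [(k+\frac{19}{6}) (k+1)] - rational; roots negated = parameters, x = 1, C = -\frac{8}{3}.

Prefactor -\frac{8}{3}, argument 1: 2F1 with upper {-\frac{5}{6}, 1} over lower {\frac{19}{6}}. Verdict: Gauss (I1, integer-parameter pattern) matches (x = 1: the Gamma ratio telescopes since c-a-b = 3 > 0 and a = 1 in Z>0). Sum: -\frac{52}{27}.


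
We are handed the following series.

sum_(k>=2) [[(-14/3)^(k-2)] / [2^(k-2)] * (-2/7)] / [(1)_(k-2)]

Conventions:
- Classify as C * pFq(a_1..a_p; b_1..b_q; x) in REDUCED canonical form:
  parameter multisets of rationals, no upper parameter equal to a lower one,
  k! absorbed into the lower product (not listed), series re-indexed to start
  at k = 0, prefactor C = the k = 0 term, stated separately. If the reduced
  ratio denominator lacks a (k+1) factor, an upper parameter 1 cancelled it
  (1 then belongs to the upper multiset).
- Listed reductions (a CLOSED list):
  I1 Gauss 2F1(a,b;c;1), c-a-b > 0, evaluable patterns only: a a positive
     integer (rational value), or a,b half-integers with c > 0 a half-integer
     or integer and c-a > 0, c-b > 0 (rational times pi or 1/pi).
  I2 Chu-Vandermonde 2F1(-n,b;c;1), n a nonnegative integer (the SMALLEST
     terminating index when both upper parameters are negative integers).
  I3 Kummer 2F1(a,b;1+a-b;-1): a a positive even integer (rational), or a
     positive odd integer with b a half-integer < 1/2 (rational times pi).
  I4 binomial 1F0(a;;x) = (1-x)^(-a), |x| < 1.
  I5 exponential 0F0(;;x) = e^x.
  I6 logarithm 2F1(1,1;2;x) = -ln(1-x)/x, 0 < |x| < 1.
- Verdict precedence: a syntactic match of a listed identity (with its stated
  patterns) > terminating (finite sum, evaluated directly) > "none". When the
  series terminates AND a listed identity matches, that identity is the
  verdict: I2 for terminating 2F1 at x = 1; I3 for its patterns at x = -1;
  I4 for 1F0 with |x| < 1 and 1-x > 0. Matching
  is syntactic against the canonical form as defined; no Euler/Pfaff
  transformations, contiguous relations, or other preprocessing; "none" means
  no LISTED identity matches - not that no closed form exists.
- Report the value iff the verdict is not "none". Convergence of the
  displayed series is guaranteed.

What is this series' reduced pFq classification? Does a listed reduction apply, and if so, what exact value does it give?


Key observation: with t_0 = -2/7, (1)_k (C = -2/7) is k! itself.
Adjacent-term ratio: r(k) = (-7/3) * 1 / [(k+1)] - rational; roots negated = parameters, x = (-7/3), C = -2/7.

This is -2/7 * 0F0(-; -; -7/3) in reduced canonical form. Verdict: the exponential series (I5) fires (the 0F0 exponential series at x = -7/3). Its exact value is (-2/7) * e^(-7/3).


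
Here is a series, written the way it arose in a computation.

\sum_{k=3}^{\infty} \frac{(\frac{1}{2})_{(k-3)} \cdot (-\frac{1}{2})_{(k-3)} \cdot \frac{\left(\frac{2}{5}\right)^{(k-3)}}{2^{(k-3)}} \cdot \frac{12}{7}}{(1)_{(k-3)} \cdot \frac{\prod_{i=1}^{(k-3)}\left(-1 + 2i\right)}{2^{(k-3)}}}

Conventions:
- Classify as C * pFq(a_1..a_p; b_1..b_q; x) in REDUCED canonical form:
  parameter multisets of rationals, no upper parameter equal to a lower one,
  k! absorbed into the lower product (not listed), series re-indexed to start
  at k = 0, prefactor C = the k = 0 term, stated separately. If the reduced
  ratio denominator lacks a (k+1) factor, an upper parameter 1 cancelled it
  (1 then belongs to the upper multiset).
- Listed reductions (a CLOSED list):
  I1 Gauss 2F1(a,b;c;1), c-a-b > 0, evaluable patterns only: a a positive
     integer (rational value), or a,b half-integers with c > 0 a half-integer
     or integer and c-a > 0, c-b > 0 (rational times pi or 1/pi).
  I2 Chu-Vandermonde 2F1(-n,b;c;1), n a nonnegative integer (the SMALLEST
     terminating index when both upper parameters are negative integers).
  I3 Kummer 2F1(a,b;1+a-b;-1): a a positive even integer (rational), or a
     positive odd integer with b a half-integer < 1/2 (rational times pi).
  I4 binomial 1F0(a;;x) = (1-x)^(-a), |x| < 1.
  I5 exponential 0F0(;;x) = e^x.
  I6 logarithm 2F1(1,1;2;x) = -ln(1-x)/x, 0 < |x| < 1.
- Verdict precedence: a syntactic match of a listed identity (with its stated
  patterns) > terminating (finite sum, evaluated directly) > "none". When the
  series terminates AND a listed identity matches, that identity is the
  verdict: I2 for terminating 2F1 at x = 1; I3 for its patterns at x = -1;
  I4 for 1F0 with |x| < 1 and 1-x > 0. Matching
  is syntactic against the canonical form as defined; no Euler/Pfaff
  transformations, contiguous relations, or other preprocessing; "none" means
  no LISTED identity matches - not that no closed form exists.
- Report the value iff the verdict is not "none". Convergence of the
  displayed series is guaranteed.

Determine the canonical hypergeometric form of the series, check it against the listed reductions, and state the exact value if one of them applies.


Structural cue: t_0 = \frac{12}{7} here, and the lower odd product (prefactor 12/7) is 2^k (1/2)_k.
Step ratio: r(k) = \frac{1}{5} * (k-\frac{1}{2}) / [(k+1)] - rational in k, leading ratio \frac{1}{5}; with t_0 = \frac{12}{7}, classification follows.

The series (x = \frac{1}{5}) is 1F0: upper {-\frac{1}{2}}, lower {-}, prefactor \frac{12}{7}. Verdict (x = \frac{1}{5}): binomial (I4) applies (the 1F0 binomial series: exponent 1/2, x = \frac{1}{5}). Hence: \frac{12}{7} \cdot \left(\frac{4}{5}\right)^{\frac{1}{2}}.


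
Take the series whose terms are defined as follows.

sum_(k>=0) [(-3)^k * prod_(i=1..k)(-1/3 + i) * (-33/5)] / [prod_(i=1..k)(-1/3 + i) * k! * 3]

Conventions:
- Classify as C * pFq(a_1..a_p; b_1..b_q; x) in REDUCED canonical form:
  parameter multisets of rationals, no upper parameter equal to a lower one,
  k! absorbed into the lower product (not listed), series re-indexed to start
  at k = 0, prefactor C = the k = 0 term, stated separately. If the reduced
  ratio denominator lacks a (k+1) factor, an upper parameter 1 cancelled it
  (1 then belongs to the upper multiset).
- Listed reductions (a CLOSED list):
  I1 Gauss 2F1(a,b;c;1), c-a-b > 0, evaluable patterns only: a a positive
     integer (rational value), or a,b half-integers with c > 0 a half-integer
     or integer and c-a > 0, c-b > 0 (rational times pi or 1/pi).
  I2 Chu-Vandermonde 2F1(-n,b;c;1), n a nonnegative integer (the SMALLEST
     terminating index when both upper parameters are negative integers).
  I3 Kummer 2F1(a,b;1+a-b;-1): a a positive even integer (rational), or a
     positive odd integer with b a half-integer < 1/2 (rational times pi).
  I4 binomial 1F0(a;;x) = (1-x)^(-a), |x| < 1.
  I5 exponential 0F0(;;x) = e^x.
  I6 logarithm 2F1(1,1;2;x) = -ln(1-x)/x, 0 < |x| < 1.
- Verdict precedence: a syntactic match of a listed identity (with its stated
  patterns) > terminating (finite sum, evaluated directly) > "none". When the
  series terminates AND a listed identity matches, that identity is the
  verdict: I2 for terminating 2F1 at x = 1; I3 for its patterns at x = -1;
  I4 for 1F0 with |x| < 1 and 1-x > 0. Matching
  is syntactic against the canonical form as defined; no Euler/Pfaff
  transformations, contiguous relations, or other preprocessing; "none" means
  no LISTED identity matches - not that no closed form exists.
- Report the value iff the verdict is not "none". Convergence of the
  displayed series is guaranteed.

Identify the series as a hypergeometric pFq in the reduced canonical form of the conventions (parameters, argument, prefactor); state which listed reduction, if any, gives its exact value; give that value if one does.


Key step: with t_0 = -11/5, the constant factors (C = -11/5, x = -3) combine into one prefactor.
Ratio: r(k) = (-3) * 1 / [(k+1)] - rational in k, leading ratio (-3); with t_0 = -11/5, classification follows.

Reduced: x = -3, 0F0, upper = {-}, lower = {-}, C = -11/5. Verdict: the I5 exponential reduction fires (the 0F0 exponential series at x = -3). Exact value: (-11/5) * e^(-3).


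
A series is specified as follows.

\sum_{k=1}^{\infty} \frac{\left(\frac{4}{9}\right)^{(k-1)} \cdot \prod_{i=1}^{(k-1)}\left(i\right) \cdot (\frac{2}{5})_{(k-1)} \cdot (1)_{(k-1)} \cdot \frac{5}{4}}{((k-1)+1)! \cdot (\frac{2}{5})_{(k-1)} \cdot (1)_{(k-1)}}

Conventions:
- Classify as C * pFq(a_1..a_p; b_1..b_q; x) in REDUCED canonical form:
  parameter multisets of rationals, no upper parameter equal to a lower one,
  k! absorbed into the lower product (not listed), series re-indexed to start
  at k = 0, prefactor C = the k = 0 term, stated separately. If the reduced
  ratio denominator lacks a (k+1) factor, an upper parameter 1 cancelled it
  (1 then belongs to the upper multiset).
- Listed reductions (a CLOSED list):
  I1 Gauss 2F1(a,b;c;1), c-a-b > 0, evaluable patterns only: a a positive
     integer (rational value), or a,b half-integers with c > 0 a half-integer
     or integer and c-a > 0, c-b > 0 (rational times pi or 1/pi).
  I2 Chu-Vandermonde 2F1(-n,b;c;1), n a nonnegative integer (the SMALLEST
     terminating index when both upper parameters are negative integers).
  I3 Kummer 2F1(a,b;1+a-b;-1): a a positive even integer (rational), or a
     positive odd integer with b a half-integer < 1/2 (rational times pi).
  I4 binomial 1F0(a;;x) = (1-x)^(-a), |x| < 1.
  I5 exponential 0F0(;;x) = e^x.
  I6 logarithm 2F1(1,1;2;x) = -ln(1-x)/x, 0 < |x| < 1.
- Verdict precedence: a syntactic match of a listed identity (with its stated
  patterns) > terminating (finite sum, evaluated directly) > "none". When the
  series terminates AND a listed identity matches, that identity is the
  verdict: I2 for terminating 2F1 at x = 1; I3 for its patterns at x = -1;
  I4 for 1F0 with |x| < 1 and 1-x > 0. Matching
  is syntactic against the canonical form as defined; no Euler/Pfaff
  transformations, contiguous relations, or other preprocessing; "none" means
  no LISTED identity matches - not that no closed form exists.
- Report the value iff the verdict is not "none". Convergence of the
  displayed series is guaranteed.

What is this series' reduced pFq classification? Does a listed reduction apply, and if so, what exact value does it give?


With C = \frac{5}{4}: the canonical form is 2F1(1, 1; 2; \frac{4}{9}). Verdict: logarithm (I6) applies (the logarithm: parameters (1,1;2), x = \frac{4}{9}). Its exact value is \left(-\frac{45}{16}\right) \cdot \ln\left(\frac{5}{9}\right).

Structural cue: t_0 = \frac{5}{4} here, and the denominator's factorial ratio (C = 5/4) is a lower Pochhammer.
Ratio: r(k) = \frac{4}{9} * (k+1) (k+1) / [(k+2) (k+1)] - rational in k. x = \frac{4}{9}; t_0 = \frac{5}{4}; negate the roots.


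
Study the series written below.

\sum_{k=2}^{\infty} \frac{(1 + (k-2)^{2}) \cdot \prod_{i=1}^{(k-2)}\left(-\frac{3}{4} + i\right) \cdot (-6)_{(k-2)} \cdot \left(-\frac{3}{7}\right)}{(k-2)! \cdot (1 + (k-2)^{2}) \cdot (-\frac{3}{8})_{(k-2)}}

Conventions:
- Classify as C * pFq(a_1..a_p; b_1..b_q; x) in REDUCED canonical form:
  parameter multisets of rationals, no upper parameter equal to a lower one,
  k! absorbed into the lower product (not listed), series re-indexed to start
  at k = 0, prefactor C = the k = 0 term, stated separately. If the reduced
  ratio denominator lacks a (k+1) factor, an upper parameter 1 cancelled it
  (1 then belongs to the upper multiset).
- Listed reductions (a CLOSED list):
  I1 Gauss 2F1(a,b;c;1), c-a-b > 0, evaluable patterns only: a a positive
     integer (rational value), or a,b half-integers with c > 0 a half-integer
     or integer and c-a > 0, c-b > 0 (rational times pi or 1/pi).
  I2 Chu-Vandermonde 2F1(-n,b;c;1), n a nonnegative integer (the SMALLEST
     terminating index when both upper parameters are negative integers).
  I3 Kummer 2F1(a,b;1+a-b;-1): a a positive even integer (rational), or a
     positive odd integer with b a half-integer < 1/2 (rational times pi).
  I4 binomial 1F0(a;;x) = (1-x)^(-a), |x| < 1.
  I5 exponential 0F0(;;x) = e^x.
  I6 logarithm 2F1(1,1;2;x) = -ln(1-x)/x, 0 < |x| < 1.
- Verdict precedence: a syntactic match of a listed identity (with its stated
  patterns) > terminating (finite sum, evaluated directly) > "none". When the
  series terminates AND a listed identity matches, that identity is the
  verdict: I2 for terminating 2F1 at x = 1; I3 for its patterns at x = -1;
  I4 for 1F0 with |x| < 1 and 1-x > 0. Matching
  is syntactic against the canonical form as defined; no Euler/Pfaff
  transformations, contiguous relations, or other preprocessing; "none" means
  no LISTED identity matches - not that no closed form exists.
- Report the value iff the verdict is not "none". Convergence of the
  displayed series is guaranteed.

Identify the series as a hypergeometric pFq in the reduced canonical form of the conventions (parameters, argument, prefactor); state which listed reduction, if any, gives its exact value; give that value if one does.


x = 1 here; the reduced form reads 2F1, upper {-6, \frac{1}{4}}, lower {-\frac{3}{8}}, C = -\frac{3}{7}. Verdict: the Chu-Vandermonde identity I2 fires (terminating 2F1 at x = 1 with n = 6, b = 1/4, c = -\frac{3}{8}). Hence: -\frac{28215}{97643}.

Key step: with t_0 = -\frac{3}{7}, the running product (C = -3/7) telescopes to a rising factorial.
Ratio: r(k) = 1 * (k-6) (k+\frac{1}{4}) / [(k-\frac{3}{8}) (k+1)] - rational in k. x = 1; t_0 = -\frac{3}{7}; negate the roots.


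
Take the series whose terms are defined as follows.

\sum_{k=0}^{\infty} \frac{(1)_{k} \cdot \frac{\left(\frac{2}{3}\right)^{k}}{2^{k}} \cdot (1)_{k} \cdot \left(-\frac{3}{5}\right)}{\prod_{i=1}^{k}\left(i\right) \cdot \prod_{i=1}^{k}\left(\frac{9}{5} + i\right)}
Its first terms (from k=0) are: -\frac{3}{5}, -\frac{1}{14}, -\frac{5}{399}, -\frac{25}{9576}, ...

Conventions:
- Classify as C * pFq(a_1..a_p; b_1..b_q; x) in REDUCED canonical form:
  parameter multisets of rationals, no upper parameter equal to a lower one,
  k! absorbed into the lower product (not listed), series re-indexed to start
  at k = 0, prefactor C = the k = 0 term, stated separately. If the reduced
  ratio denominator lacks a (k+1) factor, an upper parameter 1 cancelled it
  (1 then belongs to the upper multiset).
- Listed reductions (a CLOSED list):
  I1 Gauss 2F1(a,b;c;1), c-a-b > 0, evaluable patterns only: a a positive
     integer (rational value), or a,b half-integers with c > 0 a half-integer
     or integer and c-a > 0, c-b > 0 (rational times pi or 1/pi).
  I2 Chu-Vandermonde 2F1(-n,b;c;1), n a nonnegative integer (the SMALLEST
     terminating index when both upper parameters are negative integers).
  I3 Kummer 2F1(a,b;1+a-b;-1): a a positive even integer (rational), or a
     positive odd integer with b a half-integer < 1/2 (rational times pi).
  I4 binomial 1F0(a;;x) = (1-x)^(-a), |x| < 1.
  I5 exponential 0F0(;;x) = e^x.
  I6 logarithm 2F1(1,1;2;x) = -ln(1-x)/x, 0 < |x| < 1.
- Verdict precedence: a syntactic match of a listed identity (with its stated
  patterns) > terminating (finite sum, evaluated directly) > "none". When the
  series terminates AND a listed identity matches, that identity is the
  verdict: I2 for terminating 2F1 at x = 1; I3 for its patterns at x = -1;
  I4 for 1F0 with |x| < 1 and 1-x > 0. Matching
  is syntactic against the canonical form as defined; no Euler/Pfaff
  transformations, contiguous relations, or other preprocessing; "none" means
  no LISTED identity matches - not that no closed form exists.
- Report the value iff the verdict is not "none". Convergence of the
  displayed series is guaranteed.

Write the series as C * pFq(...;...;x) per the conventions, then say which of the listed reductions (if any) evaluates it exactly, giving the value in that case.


Reduced: x = \frac{1}{3}, 2F1, upper = {1, 1}, lower = {\frac{14}{5}}, C = -\frac{3}{5}. Verdict: none - at argument \frac{1}{3} the multisets {1, 1} ; {\frac{14}{5}} match no listed identity.

Key step: t_0 being -\frac{3}{5}, the product of the first k integers (C = -3/5, x = 1/3) is k!.
Step ratio: r(k) = \frac{1}{3} * (k+1) (k+1) / [(k+\frac{14}{5}) (k+1)] - poly over poly, x = \frac{1}{3} from leading terms; C = -\frac{3}{5} at k = 0.


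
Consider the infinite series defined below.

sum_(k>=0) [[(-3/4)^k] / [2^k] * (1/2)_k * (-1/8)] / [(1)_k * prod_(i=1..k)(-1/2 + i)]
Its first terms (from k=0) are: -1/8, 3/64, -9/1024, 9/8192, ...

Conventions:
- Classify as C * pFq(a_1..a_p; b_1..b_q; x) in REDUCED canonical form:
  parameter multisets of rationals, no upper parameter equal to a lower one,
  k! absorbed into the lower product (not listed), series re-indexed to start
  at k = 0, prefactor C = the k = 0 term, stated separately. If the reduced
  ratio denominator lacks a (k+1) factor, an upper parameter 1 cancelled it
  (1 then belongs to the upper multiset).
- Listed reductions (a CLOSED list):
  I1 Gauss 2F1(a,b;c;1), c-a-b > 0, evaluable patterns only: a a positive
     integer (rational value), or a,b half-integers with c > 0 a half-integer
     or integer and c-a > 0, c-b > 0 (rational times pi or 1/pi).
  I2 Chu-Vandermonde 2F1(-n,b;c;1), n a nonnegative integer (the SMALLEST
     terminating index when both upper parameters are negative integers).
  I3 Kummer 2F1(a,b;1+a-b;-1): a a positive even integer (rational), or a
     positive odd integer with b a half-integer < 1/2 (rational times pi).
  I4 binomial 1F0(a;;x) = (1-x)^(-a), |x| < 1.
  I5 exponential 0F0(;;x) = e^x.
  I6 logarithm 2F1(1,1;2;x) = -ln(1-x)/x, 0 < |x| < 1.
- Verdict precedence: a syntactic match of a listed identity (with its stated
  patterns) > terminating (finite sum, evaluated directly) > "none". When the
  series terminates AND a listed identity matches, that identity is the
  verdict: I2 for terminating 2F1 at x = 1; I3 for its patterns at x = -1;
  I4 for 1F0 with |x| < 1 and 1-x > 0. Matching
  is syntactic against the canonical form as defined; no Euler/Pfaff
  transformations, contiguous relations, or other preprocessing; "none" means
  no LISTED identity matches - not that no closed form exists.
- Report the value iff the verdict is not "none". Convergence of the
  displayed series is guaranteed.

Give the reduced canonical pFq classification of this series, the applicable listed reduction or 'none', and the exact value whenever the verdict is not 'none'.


x = -3/8 here; the reduced form reads 0F0, upper {-}, lower {-}, C = -1/8. Verdict at x = -3/8: the I5 exponential reduction matches (the 0F0 exponential series at x = -3/8). Exact value: (-1/8) * e^(-3/8).

First insight: with t_0 = -1/8, the two k-th powers (C = -1/8) combine into one argument.
Step ratio: r(k) = (-3/8) * 1 / [(k+1)] - rational in k. x = (-3/8); t_0 = -1/8; negate the roots.


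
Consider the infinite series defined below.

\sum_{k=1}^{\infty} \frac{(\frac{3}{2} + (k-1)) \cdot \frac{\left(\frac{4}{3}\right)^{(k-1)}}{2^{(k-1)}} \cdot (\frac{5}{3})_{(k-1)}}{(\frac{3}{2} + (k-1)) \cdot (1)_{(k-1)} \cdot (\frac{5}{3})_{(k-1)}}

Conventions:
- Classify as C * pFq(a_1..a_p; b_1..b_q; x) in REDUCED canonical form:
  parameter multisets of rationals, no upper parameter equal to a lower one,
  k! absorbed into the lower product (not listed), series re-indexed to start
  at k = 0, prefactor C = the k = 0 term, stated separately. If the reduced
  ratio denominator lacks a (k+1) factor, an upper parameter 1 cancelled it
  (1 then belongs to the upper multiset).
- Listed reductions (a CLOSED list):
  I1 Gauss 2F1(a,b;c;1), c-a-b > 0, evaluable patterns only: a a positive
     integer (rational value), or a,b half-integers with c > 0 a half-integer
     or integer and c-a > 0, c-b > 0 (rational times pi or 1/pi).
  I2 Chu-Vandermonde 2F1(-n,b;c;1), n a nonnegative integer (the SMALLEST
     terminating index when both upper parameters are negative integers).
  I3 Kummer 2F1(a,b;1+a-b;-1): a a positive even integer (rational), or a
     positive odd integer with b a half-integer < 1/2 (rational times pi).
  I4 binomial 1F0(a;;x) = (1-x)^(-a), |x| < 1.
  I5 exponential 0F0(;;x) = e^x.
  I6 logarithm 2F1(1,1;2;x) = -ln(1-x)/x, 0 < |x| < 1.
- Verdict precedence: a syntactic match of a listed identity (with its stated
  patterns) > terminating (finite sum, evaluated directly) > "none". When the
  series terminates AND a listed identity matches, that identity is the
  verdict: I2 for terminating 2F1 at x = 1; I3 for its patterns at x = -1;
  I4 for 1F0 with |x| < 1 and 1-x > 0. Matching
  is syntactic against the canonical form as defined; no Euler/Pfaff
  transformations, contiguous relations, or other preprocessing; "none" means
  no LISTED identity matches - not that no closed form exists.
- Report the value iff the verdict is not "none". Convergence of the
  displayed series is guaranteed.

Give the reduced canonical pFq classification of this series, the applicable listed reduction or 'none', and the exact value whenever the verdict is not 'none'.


Reduced: x = \frac{2}{3}, 0F0, upper = {-}, lower = {-}, C = 1. Verdict at x = \frac{2}{3}: the exponential series (I5) matches (the 0F0 exponential series at x = \frac{2}{3}). Exact value: e^{\frac{2}{3}}.

Key observation: with t_0 = 1, striking the common factor k + 3/2 reduces the term (prefactor 1).
Adjacent-term ratio: r(k) = \frac{2}{3} * 1 / [(k+1)] - poly over poly, x = \frac{2}{3} from leading terms; C = 1 at k = 0.


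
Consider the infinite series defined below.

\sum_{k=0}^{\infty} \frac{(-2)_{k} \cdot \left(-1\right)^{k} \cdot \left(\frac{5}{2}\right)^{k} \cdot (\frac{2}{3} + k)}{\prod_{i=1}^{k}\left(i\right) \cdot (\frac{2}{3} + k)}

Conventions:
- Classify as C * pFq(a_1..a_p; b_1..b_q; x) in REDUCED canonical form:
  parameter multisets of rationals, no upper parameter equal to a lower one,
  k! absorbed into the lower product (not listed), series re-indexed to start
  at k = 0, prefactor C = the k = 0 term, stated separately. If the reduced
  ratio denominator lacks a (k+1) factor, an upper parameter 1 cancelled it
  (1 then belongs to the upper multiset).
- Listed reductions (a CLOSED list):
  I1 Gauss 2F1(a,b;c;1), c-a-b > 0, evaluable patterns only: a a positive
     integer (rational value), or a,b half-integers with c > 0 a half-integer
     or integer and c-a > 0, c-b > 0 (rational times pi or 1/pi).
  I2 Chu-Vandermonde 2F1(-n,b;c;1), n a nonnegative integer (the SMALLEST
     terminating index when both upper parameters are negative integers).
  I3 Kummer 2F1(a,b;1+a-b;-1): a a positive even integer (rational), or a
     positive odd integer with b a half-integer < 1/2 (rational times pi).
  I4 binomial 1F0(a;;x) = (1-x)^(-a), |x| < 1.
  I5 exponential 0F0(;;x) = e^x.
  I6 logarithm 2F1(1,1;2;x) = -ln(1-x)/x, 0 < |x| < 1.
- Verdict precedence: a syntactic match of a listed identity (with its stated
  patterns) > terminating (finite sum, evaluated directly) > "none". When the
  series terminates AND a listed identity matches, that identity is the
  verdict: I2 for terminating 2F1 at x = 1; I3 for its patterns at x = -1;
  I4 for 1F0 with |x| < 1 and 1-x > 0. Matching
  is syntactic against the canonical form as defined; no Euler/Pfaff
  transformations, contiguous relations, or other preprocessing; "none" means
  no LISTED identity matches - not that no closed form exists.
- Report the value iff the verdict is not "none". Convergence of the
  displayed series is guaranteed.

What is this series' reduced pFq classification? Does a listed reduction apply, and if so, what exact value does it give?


x = -\frac{5}{2} here; the reduced form reads 1F0, upper {-2}, lower {-}, C = 1. Verdict: terminating - upper parameter -2 makes this a finite sum (last index 2), evaluated exactly. Value: \frac{49}{4}.

First insight: with t_0 = 1, the product of the first k integers (C = 1) is k!.
Term ratio: r(k) = -\frac{5}{2} * (k-2) / [(k+1)] - rational; roots negated = parameters, x = -\frac{5}{2}, C = 1.
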